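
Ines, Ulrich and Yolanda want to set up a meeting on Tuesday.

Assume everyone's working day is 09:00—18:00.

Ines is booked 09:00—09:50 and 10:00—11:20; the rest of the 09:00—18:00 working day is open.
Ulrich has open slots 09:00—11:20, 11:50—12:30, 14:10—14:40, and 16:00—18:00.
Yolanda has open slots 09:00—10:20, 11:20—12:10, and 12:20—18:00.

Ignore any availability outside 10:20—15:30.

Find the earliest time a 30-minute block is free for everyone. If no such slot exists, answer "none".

14:10

Ines free within 09:00–18:00: 09:50–10:00, 11:20–18:00.
Ines ∩ Ulrich: 09:50–10:00, 11:50–12:30, 14:10–14:40, 16:00–18:00.
Ines ∩ Ulrich ∩ Yolanda: 09:50–10:00, 11:50–12:10, 12:20–12:30, 14:10–14:40, 16:00–18:00.
Restricted to 10:20–15:30: 11:50–12:10, 12:20–12:30, 14:10–14:40.
Windows ≥ 30 min: 14:10–14:40.
Earliest such window starts at 14:10.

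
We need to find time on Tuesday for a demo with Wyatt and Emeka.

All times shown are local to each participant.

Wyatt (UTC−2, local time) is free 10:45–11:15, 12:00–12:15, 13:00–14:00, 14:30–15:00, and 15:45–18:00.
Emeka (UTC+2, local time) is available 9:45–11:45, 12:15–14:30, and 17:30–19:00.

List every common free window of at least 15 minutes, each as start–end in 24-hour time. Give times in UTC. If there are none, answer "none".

15:30–16:00, 16:30–17:00

Wyatt → UTC: 12:45–13:15, 14:00–14:15, 15:00–16:00, 16:30–17:00, 17:45–20:00.
Emeka → UTC: 07:45–09:45, 10:15–12:30, 15:30–17:00.
Wyatt ∩ Emeka: 15:30–16:00, 16:30–17:00.
Windows ≥ 15 min: 15:30–16:00, 16:30–17:00.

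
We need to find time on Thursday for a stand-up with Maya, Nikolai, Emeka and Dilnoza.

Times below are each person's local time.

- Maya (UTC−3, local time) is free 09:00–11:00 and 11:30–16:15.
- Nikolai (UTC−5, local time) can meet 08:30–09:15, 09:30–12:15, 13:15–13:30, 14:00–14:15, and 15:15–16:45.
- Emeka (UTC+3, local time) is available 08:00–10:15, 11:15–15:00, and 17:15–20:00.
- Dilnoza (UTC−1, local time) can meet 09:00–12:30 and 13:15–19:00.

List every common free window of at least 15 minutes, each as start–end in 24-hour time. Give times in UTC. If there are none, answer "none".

Maya → UTC: 12:00–14:00, 14:30–19:15.
Nikolai → UTC: 13:30–14:15, 14:30–17:15, 18:15–18:30, 19:00–19:15, 20:15–21:45.
Emeka → UTC: 05:00–07:15, 08:15–12:00, 14:15–17:00.
Dilnoza → UTC: 10:00–13:30, 14:15–20:00.
Maya ∩ Nikolai: 13:30–14:00, 14:30–17:15, 18:15–18:30, 19:00–19:15.
Maya ∩ Nikolai ∩ Emeka: 14:30–17:00.
Maya ∩ Nikolai ∩ Emeka ∩ Dilnoza: 14:30–17:00.
Windows ≥ 15 min: 14:30–17:00.

14:30–17:00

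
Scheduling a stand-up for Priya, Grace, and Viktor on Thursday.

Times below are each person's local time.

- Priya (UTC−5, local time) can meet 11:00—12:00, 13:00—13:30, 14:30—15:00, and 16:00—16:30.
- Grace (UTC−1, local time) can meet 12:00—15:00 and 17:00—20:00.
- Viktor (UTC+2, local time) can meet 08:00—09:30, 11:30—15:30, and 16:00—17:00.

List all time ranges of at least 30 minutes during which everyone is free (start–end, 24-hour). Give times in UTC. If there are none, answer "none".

Priya → UTC: 16:00–17:00, 18:00–18:30, 19:30–20:00, 21:00–21:30.
Grace → UTC: 13:00–16:00, 18:00–21:00.
Viktor → UTC: 06:00–07:30, 09:30–13:30, 14:00–15:00.
Priya ∩ Grace: 18:00–18:30, 19:30–20:00.
Priya ∩ Grace ∩ Viktor: (none).
Windows ≥ 30 min: (none).

none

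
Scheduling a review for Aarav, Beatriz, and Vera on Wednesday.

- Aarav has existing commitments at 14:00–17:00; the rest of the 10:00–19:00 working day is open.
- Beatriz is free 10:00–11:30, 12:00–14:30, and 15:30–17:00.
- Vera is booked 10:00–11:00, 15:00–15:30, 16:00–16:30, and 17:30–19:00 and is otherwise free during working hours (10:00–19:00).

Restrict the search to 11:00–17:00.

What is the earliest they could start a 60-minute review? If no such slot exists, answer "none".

Aarav free within 10:00–19:00: 10:00–14:00, 17:00–19:00.
Vera free within 10:00–19:00: 11:00–15:00, 15:30–16:00, 16:30–17:30.
Aarav ∩ Beatriz: 10:00–11:30, 12:00–14:00.
Aarav ∩ Beatriz ∩ Vera: 11:00–11:30, 12:00–14:00.
Restricted to 11:00–17:00: 11:00–11:30, 12:00–14:00.
Windows ≥ 60 min: 12:00–14:00.
Earliest such window starts at 12:00.

12:00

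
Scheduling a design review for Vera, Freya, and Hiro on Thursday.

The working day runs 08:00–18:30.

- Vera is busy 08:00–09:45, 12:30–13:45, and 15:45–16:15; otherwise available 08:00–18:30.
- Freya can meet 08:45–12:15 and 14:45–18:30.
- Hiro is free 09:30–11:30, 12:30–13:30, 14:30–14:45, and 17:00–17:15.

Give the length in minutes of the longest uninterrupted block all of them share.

Vera free within 08:00–18:30: 09:45–12:30, 13:45–15:45, 16:15–18:30.
Vera ∩ Freya: 09:45–12:15, 14:45–15:45, 16:15–18:30.
Vera ∩ Freya ∩ Hiro: 09:45–11:30, 17:00–17:15.
Common window lengths: 105, 15 min; longest is 105.

105 minutes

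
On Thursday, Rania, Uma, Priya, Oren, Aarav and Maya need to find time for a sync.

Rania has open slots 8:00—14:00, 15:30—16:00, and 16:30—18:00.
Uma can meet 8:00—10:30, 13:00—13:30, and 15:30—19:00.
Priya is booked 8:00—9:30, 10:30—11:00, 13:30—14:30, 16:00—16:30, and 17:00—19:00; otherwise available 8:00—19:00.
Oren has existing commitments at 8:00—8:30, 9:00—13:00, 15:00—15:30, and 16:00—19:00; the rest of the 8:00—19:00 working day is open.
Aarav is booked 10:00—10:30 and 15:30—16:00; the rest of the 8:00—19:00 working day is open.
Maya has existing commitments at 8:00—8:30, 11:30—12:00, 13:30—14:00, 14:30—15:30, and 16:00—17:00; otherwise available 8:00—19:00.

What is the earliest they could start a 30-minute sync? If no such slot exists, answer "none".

13:00

Priya free within 08:00–19:00: 09:30–10:30, 11:00–13:30, 14:30–16:00, 16:30–17:00.
Oren free within 08:00–19:00: 08:30–09:00, 13:00–15:00, 15:30–16:00.
Aarav free within 08:00–19:00: 08:00–10:00, 10:30–15:30, 16:00–19:00.
Maya free within 08:00–19:00: 08:30–11:30, 12:00–13:30, 14:00–14:30, 15:30–16:00, 17:00–19:00.
Rania ∩ Uma: 08:00–10:30, 13:00–13:30, 15:30–16:00, 16:30–18:00.
Rania ∩ Uma ∩ Priya: 09:30–10:30, 13:00–13:30, 15:30–16:00, 16:30–17:00.
Rania ∩ Uma ∩ Priya ∩ Oren: 13:00–13:30, 15:30–16:00.
Rania ∩ Uma ∩ Priya ∩ Oren ∩ Aarav: 13:00–13:30.
Rania ∩ Uma ∩ Priya ∩ Oren ∩ Aarav ∩ Maya: 13:00–13:30.
Windows ≥ 30 min: 13:00–13:30.
Earliest such window starts at 13:00.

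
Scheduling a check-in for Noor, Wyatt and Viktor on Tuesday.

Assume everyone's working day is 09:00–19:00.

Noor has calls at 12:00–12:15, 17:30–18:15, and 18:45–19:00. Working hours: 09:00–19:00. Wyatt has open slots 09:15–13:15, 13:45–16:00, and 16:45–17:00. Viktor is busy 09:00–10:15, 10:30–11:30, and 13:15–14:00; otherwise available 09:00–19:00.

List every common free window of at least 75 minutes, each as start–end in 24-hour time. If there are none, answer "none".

Noor free within 09:00–19:00: 09:00–12:00, 12:15–17:30, 18:15–18:45.
Viktor free within 09:00–19:00: 10:15–10:30, 11:30–13:15, 14:00–19:00.
Noor ∩ Wyatt: 09:15–12:00, 12:15–13:15, 13:45–16:00, 16:45–17:00.
Noor ∩ Wyatt ∩ Viktor: 10:15–10:30, 11:30–12:00, 12:15–13:15, 14:00–16:00, 16:45–17:00.
Windows ≥ 75 min: 14:00–16:00.

14:00–16:00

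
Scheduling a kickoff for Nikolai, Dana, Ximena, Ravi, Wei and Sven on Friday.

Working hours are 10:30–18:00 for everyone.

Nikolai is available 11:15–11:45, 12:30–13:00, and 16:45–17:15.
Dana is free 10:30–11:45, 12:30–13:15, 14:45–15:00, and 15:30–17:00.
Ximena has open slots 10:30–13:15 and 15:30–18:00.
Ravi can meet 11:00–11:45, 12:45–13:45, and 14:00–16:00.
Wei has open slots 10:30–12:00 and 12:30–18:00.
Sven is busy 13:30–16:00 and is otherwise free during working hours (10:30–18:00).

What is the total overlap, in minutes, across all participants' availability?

45 minutes

Sven free within 10:30–18:00: 10:30–13:30, 16:00–18:00.
Nikolai ∩ Dana: 11:15–11:45, 12:30–13:00, 16:45–17:00.
Nikolai ∩ Dana ∩ Ximena: 11:15–11:45, 12:30–13:00, 16:45–17:00.
Nikolai ∩ Dana ∩ Ximena ∩ Ravi: 11:15–11:45, 12:45–13:00.
Nikolai ∩ Dana ∩ Ximena ∩ Ravi ∩ Wei: 11:15–11:45, 12:45–13:00.
Nikolai ∩ Dana ∩ Ximena ∩ Ravi ∩ Wei ∩ Sven: 11:15–11:45, 12:45–13:00.
Total common minutes: 30 + 15 = 45.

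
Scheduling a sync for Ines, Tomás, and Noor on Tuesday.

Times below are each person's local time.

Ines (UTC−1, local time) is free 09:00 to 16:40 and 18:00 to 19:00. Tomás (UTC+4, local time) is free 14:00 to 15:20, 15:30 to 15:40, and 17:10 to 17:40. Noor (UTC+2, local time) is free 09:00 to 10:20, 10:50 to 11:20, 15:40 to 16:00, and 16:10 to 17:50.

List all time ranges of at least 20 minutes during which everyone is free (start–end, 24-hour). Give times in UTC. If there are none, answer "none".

Ines → UTC: 10:00–17:40, 19:00–20:00.
Tomás → UTC: 10:00–11:20, 11:30–11:40, 13:10–13:40.
Noor → UTC: 07:00–08:20, 08:50–09:20, 13:40–14:00, 14:10–15:50.
Ines ∩ Tomás: 10:00–11:20, 11:30–11:40, 13:10–13:40.
Ines ∩ Tomás ∩ Noor: (none).
Windows ≥ 20 min: (none).

none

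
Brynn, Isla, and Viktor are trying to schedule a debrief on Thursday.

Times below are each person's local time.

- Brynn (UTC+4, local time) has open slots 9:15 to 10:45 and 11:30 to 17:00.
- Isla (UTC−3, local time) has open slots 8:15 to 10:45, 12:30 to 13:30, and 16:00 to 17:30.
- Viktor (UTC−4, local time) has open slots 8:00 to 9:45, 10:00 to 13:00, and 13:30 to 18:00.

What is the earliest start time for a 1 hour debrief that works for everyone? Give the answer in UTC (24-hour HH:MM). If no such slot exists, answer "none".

Brynn → UTC: 05:15–06:45, 07:30–13:00.
Isla → UTC: 11:15–13:45, 15:30–16:30, 19:00–20:30.
Viktor → UTC: 12:00–13:45, 14:00–17:00, 17:30–22:00.
Brynn ∩ Isla: 11:15–13:00.
Brynn ∩ Isla ∩ Viktor: 12:00–13:00.
Windows ≥ 60 min: 12:00–13:00.
Earliest such window starts at 12:00.

12:00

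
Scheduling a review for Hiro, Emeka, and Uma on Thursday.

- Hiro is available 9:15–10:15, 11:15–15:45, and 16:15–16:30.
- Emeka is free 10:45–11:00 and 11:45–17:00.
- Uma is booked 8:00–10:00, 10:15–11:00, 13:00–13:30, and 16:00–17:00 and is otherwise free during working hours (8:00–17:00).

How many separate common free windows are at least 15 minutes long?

2

Uma free within 08:00–17:00: 10:00–10:15, 11:00–13:00, 13:30–16:00.
Hiro ∩ Emeka: 11:45–15:45, 16:15–16:30.
Hiro ∩ Emeka ∩ Uma: 11:45–13:00, 13:30–15:45.
Windows ≥ 15 min: 11:45–13:00, 13:30–15:45.
That's 2 windows.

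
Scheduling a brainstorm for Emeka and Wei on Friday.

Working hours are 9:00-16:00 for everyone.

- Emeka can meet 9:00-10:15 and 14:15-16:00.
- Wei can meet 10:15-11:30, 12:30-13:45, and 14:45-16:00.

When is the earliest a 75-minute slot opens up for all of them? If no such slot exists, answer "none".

14:45

Emeka ∩ Wei: 14:45–16:00.
Windows ≥ 75 min: 14:45–16:00.
Earliest such window starts at 14:45.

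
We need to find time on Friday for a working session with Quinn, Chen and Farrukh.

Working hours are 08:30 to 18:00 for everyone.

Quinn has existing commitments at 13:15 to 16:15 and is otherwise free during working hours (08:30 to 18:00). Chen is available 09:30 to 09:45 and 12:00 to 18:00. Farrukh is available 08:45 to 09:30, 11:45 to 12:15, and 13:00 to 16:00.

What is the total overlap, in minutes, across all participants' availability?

Quinn free within 08:30–18:00: 08:30–13:15, 16:15–18:00.
Quinn ∩ Chen: 09:30–09:45, 12:00–13:15, 16:15–18:00.
Quinn ∩ Chen ∩ Farrukh: 12:00–12:15, 13:00–13:15.
Total common minutes: 15 + 15 = 30.

30 minutes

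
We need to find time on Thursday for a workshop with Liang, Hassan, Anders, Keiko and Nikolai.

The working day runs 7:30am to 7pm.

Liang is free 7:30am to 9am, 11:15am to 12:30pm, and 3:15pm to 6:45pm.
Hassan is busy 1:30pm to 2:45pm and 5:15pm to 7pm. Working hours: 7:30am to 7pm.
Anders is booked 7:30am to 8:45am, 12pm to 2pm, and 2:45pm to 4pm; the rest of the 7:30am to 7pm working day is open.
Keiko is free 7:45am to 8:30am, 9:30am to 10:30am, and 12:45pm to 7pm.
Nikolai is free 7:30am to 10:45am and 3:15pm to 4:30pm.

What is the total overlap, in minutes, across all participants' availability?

Hassan free within 07:30–19:00: 07:30–13:30, 14:45–17:15.
Anders free within 07:30–19:00: 08:45–12:00, 14:00–14:45, 16:00–19:00.
Liang ∩ Hassan: 07:30–09:00, 11:15–12:30, 15:15–17:15.
Liang ∩ Hassan ∩ Anders: 08:45–09:00, 11:15–12:00, 16:00–17:15.
Liang ∩ Hassan ∩ Anders ∩ Keiko: 16:00–17:15.
Liang ∩ Hassan ∩ Anders ∩ Keiko ∩ Nikolai: 16:00–16:30.
Total common minutes: 30.

30 minutes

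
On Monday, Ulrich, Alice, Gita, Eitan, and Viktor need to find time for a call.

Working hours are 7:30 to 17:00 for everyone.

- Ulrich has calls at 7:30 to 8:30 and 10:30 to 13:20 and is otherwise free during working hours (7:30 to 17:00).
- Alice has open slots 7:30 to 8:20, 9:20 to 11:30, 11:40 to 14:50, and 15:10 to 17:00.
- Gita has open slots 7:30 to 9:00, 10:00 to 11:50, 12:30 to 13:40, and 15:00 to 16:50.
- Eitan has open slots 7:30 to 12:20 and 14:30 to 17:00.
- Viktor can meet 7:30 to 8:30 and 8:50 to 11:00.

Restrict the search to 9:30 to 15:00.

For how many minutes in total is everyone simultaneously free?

Ulrich free within 07:30–17:00: 08:30–10:30, 13:20–17:00.
Ulrich ∩ Alice: 09:20–10:30, 13:20–14:50, 15:10–17:00.
Ulrich ∩ Alice ∩ Gita: 10:00–10:30, 13:20–13:40, 15:10–16:50.
Ulrich ∩ Alice ∩ Gita ∩ Eitan: 10:00–10:30, 15:10–16:50.
Ulrich ∩ Alice ∩ Gita ∩ Eitan ∩ Viktor: 10:00–10:30.
Restricted to 09:30–15:00: 10:00–10:30.
Total common minutes: 30.

30 minutes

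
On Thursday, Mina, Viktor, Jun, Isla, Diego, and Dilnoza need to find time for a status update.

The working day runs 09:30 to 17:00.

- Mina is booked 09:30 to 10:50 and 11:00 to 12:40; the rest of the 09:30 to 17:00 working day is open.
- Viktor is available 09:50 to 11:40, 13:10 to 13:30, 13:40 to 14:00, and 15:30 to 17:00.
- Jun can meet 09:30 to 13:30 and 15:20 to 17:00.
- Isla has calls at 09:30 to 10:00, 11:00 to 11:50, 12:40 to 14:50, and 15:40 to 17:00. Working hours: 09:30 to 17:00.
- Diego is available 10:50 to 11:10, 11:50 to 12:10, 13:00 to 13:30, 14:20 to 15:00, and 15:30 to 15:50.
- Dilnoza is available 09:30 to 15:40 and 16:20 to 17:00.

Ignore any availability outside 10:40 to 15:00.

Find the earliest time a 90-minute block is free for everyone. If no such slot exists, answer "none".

Mina free within 09:30–17:00: 10:50–11:00, 12:40–17:00.
Isla free within 09:30–17:00: 10:00–11:00, 11:50–12:40, 14:50–15:40.
Mina ∩ Viktor: 10:50–11:00, 13:10–13:30, 13:40–14:00, 15:30–17:00.
Mina ∩ Viktor ∩ Jun: 10:50–11:00, 13:10–13:30, 15:30–17:00.
Mina ∩ Viktor ∩ Jun ∩ Isla: 10:50–11:00, 15:30–15:40.
Mina ∩ Viktor ∩ Jun ∩ Isla ∩ Diego: 10:50–11:00, 15:30–15:40.
Mina ∩ Viktor ∩ Jun ∩ Isla ∩ Diego ∩ Dilnoza: 10:50–11:00, 15:30–15:40.
Restricted to 10:40–15:00: 10:50–11:00.
Windows ≥ 90 min: (none).

none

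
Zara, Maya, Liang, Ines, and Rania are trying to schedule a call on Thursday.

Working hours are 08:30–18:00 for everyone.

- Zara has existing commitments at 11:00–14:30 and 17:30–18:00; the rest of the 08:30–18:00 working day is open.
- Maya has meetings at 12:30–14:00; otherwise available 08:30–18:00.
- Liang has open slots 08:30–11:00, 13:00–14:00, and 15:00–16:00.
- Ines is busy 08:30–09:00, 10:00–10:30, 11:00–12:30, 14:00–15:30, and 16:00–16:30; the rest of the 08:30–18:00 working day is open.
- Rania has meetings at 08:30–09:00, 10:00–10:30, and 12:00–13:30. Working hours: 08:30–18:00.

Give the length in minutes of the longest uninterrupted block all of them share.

60 minutes

Zara free within 08:30–18:00: 08:30–11:00, 14:30–17:30.
Maya free within 08:30–18:00: 08:30–12:30, 14:00–18:00.
Ines free within 08:30–18:00: 09:00–10:00, 10:30–11:00, 12:30–14:00, 15:30–16:00, 16:30–18:00.
Rania free within 08:30–18:00: 09:00–10:00, 10:30–12:00, 13:30–18:00.
Zara ∩ Maya: 08:30–11:00, 14:30–17:30.
Zara ∩ Maya ∩ Liang: 08:30–11:00, 15:00–16:00.
Zara ∩ Maya ∩ Liang ∩ Ines: 09:00–10:00, 10:30–11:00, 15:30–16:00.
Zara ∩ Maya ∩ Liang ∩ Ines ∩ Rania: 09:00–10:00, 10:30–11:00, 15:30–16:00.
Common window lengths: 60, 30, 30 min; longest is 60.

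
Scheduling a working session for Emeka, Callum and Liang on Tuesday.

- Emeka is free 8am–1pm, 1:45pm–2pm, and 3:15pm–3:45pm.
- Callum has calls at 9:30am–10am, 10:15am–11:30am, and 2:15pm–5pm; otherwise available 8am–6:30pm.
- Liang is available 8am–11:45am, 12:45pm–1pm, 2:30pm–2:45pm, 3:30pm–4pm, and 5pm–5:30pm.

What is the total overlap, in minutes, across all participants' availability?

Callum free within 08:00–18:30: 08:00–09:30, 10:00–10:15, 11:30–14:15, 17:00–18:30.
Emeka ∩ Callum: 08:00–09:30, 10:00–10:15, 11:30–13:00, 13:45–14:00.
Emeka ∩ Callum ∩ Liang: 08:00–09:30, 10:00–10:15, 11:30–11:45, 12:45–13:00.
Total common minutes: 90 + 15 + 15 + 15 = 135.

135 minutes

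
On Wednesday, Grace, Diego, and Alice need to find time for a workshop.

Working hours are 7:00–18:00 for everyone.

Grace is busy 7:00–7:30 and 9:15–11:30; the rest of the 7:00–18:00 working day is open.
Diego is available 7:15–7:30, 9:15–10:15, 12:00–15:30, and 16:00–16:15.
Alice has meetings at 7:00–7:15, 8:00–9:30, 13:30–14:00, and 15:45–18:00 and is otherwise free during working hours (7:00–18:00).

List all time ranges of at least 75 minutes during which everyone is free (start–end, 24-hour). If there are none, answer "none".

12:00–13:30, 14:00–15:30

Grace free within 07:00–18:00: 07:30–09:15, 11:30–18:00.
Alice free within 07:00–18:00: 07:15–08:00, 09:30–13:30, 14:00–15:45.
Grace ∩ Diego: 12:00–15:30, 16:00–16:15.
Grace ∩ Diego ∩ Alice: 12:00–13:30, 14:00–15:30.
Windows ≥ 75 min: 12:00–13:30, 14:00–15:30.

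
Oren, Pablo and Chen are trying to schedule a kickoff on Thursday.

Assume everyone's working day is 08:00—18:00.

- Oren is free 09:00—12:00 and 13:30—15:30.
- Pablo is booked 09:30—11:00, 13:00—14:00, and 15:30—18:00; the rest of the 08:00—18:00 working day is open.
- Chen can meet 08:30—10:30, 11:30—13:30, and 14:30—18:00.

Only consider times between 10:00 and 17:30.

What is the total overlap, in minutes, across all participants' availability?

90 minutes

Pablo free within 08:00–18:00: 08:00–09:30, 11:00–13:00, 14:00–15:30.
Oren ∩ Pablo: 09:00–09:30, 11:00–12:00, 14:00–15:30.
Oren ∩ Pablo ∩ Chen: 09:00–09:30, 11:30–12:00, 14:30–15:30.
Restricted to 10:00–17:30: 11:30–12:00, 14:30–15:30.
Total common minutes: 30 + 60 = 90.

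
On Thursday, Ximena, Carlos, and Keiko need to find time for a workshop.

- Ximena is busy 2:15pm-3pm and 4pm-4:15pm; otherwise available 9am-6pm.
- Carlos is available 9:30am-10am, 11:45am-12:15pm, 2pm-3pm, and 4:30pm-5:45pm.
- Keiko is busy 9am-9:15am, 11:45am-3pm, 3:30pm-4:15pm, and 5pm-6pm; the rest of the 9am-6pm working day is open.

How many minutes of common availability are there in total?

Ximena free within 09:00–18:00: 09:00–14:15, 15:00–16:00, 16:15–18:00.
Keiko free within 09:00–18:00: 09:15–11:45, 15:00–15:30, 16:15–17:00.
Ximena ∩ Carlos: 09:30–10:00, 11:45–12:15, 14:00–14:15, 16:30–17:45.
Ximena ∩ Carlos ∩ Keiko: 09:30–10:00, 16:30–17:00.
Total common minutes: 30 + 30 = 60.

60 minutes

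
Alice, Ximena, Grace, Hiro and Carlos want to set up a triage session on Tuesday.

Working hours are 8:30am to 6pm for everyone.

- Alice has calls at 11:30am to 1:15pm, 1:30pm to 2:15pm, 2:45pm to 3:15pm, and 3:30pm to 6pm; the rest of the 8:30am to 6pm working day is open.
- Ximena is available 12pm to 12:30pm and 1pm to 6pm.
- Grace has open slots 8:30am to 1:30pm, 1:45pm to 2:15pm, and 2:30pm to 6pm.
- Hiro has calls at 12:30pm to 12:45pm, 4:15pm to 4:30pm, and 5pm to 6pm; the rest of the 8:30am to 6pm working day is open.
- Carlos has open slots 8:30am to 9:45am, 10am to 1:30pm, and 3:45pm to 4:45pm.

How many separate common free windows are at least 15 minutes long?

1

Alice free within 08:30–18:00: 08:30–11:30, 13:15–13:30, 14:15–14:45, 15:15–15:30.
Hiro free within 08:30–18:00: 08:30–12:30, 12:45–16:15, 16:30–17:00.
Alice ∩ Ximena: 13:15–13:30, 14:15–14:45, 15:15–15:30.
Alice ∩ Ximena ∩ Grace: 13:15–13:30, 14:30–14:45, 15:15–15:30.
Alice ∩ Ximena ∩ Grace ∩ Hiro: 13:15–13:30, 14:30–14:45, 15:15–15:30.
Alice ∩ Ximena ∩ Grace ∩ Hiro ∩ Carlos: 13:15–13:30.
Windows ≥ 15 min: 13:15–13:30.
That's 1 window.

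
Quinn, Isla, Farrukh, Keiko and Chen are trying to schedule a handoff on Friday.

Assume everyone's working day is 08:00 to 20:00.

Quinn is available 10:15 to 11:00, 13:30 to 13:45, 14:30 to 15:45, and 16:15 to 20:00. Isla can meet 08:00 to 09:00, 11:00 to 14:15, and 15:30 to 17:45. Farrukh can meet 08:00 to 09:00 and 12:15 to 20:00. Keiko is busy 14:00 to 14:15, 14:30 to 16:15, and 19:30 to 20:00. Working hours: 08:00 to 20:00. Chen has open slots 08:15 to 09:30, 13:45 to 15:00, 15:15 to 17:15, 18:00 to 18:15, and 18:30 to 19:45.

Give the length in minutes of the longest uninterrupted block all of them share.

60 minutes

Keiko free within 08:00–20:00: 08:00–14:00, 14:15–14:30, 16:15–19:30.
Quinn ∩ Isla: 13:30–13:45, 15:30–15:45, 16:15–17:45.
Quinn ∩ Isla ∩ Farrukh: 13:30–13:45, 15:30–15:45, 16:15–17:45.
Quinn ∩ Isla ∩ Farrukh ∩ Keiko: 13:30–13:45, 16:15–17:45.
Quinn ∩ Isla ∩ Farrukh ∩ Keiko ∩ Chen: 16:15–17:15.
Single common window of 60 minutes.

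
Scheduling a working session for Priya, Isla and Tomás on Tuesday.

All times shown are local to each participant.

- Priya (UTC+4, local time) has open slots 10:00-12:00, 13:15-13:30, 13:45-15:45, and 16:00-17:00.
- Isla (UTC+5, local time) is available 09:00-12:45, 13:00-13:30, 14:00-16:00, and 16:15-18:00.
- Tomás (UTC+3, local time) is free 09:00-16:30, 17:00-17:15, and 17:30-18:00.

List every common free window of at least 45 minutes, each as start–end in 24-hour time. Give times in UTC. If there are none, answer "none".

06:00–07:45, 09:45–11:00, 12:00–13:00

Priya → UTC: 06:00–08:00, 09:15–09:30, 09:45–11:45, 12:00–13:00.
Isla → UTC: 04:00–07:45, 08:00–08:30, 09:00–11:00, 11:15–13:00.
Tomás → UTC: 06:00–13:30, 14:00–14:15, 14:30–15:00.
Priya ∩ Isla: 06:00–07:45, 09:15–09:30, 09:45–11:00, 11:15–11:45, 12:00–13:00.
Priya ∩ Isla ∩ Tomás: 06:00–07:45, 09:15–09:30, 09:45–11:00, 11:15–11:45, 12:00–13:00.
Windows ≥ 45 min: 06:00–07:45, 09:45–11:00, 12:00–13:00.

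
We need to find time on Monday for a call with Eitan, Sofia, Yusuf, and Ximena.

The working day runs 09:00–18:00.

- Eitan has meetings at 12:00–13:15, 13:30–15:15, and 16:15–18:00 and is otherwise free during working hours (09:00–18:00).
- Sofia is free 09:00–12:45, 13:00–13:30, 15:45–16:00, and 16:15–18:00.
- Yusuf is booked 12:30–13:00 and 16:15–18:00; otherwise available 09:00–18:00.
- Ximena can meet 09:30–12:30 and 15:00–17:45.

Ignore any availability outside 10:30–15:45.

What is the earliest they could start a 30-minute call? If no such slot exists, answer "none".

10:30

Eitan free within 09:00–18:00: 09:00–12:00, 13:15–13:30, 15:15–16:15.
Yusuf free within 09:00–18:00: 09:00–12:30, 13:00–16:15.
Eitan ∩ Sofia: 09:00–12:00, 13:15–13:30, 15:45–16:00.
Eitan ∩ Sofia ∩ Yusuf: 09:00–12:00, 13:15–13:30, 15:45–16:00.
Eitan ∩ Sofia ∩ Yusuf ∩ Ximena: 09:30–12:00, 15:45–16:00.
Restricted to 10:30–15:45: 10:30–12:00.
Windows ≥ 30 min: 10:30–12:00.
Earliest such window starts at 10:30.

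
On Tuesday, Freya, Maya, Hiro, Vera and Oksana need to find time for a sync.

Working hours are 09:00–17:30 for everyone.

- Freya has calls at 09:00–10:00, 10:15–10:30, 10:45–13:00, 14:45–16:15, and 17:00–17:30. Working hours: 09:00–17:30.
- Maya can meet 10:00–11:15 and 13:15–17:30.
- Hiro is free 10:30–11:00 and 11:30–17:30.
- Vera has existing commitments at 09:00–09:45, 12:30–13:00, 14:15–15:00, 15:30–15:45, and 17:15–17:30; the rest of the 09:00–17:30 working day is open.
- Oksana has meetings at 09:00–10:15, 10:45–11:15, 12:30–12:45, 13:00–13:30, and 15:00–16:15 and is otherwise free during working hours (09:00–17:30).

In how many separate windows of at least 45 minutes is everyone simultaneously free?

Freya free within 09:00–17:30: 10:00–10:15, 10:30–10:45, 13:00–14:45, 16:15–17:00.
Vera free within 09:00–17:30: 09:45–12:30, 13:00–14:15, 15:00–15:30, 15:45–17:15.
Oksana free within 09:00–17:30: 10:15–10:45, 11:15–12:30, 12:45–13:00, 13:30–15:00, 16:15–17:30.
Freya ∩ Maya: 10:00–10:15, 10:30–10:45, 13:15–14:45, 16:15–17:00.
Freya ∩ Maya ∩ Hiro: 10:30–10:45, 13:15–14:45, 16:15–17:00.
Freya ∩ Maya ∩ Hiro ∩ Vera: 10:30–10:45, 13:15–14:15, 16:15–17:00.
Freya ∩ Maya ∩ Hiro ∩ Vera ∩ Oksana: 10:30–10:45, 13:30–14:15, 16:15–17:00.
Windows ≥ 45 min: 13:30–14:15, 16:15–17:00.
That's 2 windows.

2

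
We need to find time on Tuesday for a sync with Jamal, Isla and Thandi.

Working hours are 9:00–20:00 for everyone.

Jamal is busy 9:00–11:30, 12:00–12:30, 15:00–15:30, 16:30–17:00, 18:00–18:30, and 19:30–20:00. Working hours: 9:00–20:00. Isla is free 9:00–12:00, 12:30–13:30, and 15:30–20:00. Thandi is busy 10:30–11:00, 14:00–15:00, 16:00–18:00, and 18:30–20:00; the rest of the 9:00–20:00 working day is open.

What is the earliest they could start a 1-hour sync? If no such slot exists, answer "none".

12:30

Jamal free within 09:00–20:00: 11:30–12:00, 12:30–15:00, 15:30–16:30, 17:00–18:00, 18:30–19:30.
Thandi free within 09:00–20:00: 09:00–10:30, 11:00–14:00, 15:00–16:00, 18:00–18:30.
Jamal ∩ Isla: 11:30–12:00, 12:30–13:30, 15:30–16:30, 17:00–18:00, 18:30–19:30.
Jamal ∩ Isla ∩ Thandi: 11:30–12:00, 12:30–13:30, 15:30–16:00.
Windows ≥ 60 min: 12:30–13:30.
Earliest such window starts at 12:30.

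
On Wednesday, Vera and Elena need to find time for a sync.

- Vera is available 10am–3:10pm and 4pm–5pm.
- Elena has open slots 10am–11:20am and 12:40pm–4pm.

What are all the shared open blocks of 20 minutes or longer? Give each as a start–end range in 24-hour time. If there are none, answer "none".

Vera ∩ Elena: 10:00–11:20, 12:40–15:10.
Windows ≥ 20 min: 10:00–11:20, 12:40–15:10.

10:00–11:20, 12:40–15:10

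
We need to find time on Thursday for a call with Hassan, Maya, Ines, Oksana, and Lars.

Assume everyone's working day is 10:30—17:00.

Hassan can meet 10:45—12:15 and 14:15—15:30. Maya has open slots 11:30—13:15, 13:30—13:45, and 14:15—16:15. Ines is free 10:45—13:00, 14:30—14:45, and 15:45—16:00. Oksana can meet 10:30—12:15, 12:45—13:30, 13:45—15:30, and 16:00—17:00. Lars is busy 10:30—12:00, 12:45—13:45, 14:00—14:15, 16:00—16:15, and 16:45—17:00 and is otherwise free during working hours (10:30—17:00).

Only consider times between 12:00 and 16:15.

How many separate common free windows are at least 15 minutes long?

2

Lars free within 10:30–17:00: 12:00–12:45, 13:45–14:00, 14:15–16:00, 16:15–16:45.
Hassan ∩ Maya: 11:30–12:15, 14:15–15:30.
Hassan ∩ Maya ∩ Ines: 11:30–12:15, 14:30–14:45.
Hassan ∩ Maya ∩ Ines ∩ Oksana: 11:30–12:15, 14:30–14:45.
Hassan ∩ Maya ∩ Ines ∩ Oksana ∩ Lars: 12:00–12:15, 14:30–14:45.
Restricted to 12:00–16:15: 12:00–12:15, 14:30–14:45.
Windows ≥ 15 min: 12:00–12:15, 14:30–14:45.
That's 2 windows.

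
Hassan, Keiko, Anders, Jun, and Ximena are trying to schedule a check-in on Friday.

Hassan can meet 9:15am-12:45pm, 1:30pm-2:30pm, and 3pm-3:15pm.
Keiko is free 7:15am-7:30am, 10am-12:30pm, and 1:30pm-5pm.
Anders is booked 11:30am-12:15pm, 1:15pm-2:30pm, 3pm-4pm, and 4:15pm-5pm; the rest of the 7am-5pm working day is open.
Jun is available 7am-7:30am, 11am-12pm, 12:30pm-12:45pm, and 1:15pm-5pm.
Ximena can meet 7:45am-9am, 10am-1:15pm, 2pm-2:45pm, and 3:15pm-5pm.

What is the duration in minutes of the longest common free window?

Anders free within 07:00–17:00: 07:00–11:30, 12:15–13:15, 14:30–15:00, 16:00–16:15.
Hassan ∩ Keiko: 10:00–12:30, 13:30–14:30, 15:00–15:15.
Hassan ∩ Keiko ∩ Anders: 10:00–11:30, 12:15–12:30.
Hassan ∩ Keiko ∩ Anders ∩ Jun: 11:00–11:30.
Hassan ∩ Keiko ∩ Anders ∩ Jun ∩ Ximena: 11:00–11:30.
Single common window of 30 minutes.

30 minutes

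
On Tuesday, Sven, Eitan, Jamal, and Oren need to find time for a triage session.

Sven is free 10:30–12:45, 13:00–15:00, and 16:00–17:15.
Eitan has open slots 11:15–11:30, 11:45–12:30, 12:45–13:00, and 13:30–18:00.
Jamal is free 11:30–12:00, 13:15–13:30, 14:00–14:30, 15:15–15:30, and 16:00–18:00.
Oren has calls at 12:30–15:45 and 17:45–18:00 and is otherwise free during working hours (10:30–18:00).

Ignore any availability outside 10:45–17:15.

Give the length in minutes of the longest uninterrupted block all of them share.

Oren free within 10:30–18:00: 10:30–12:30, 15:45–17:45.
Sven ∩ Eitan: 11:15–11:30, 11:45–12:30, 13:30–15:00, 16:00–17:15.
Sven ∩ Eitan ∩ Jamal: 11:45–12:00, 14:00–14:30, 16:00–17:15.
Sven ∩ Eitan ∩ Jamal ∩ Oren: 11:45–12:00, 16:00–17:15.
Restricted to 10:45–17:15: 11:45–12:00, 16:00–17:15.
Common window lengths: 15, 75 min; longest is 75.

75 minutes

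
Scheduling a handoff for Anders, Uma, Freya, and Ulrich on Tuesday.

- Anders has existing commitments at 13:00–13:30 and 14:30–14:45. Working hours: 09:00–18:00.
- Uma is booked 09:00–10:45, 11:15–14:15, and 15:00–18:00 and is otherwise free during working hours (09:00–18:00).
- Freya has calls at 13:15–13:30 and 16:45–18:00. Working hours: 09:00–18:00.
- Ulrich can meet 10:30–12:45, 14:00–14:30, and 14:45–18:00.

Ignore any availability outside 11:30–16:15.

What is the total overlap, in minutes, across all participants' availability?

Anders free within 09:00–18:00: 09:00–13:00, 13:30–14:30, 14:45–18:00.
Uma free within 09:00–18:00: 10:45–11:15, 14:15–15:00.
Freya free within 09:00–18:00: 09:00–13:15, 13:30–16:45.
Anders ∩ Uma: 10:45–11:15, 14:15–14:30, 14:45–15:00.
Anders ∩ Uma ∩ Freya: 10:45–11:15, 14:15–14:30, 14:45–15:00.
Anders ∩ Uma ∩ Freya ∩ Ulrich: 10:45–11:15, 14:15–14:30, 14:45–15:00.
Restricted to 11:30–16:15: 14:15–14:30, 14:45–15:00.
Total common minutes: 15 + 15 = 30.

30 minutes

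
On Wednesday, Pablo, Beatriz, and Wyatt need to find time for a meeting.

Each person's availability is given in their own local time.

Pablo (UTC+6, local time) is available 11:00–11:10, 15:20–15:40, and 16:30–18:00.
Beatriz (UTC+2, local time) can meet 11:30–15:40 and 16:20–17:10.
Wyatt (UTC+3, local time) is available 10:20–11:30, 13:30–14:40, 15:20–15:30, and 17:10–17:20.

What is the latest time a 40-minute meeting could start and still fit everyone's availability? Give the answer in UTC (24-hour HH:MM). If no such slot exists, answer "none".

11:00

Pablo → UTC: 05:00–05:10, 09:20–09:40, 10:30–12:00.
Beatriz → UTC: 09:30–13:40, 14:20–15:10.
Wyatt → UTC: 07:20–08:30, 10:30–11:40, 12:20–12:30, 14:10–14:20.
Pablo ∩ Beatriz: 09:30–09:40, 10:30–12:00.
Pablo ∩ Beatriz ∩ Wyatt: 10:30–11:40.
Windows ≥ 40 min: 10:30–11:40.
Latest start in the last window 10:30–11:40 is 11:40 − 40 min = 11:00.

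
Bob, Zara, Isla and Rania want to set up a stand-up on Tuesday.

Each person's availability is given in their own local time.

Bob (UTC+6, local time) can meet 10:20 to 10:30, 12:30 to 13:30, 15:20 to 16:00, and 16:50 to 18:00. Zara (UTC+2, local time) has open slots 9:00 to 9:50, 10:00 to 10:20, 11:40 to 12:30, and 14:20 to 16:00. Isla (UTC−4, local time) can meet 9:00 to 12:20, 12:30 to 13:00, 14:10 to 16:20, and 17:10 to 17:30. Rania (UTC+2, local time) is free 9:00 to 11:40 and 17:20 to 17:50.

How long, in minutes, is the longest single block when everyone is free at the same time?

Bob → UTC: 04:20–04:30, 06:30–07:30, 09:20–10:00, 10:50–12:00.
Zara → UTC: 07:00–07:50, 08:00–08:20, 09:40–10:30, 12:20–14:00.
Isla → UTC: 13:00–16:20, 16:30–17:00, 18:10–20:20, 21:10–21:30.
Rania → UTC: 07:00–09:40, 15:20–15:50.
Bob ∩ Zara: 07:00–07:30, 09:40–10:00.
Bob ∩ Zara ∩ Isla: (none).
Bob ∩ Zara ∩ Isla ∩ Rania: (none).
No common window.

0 minutes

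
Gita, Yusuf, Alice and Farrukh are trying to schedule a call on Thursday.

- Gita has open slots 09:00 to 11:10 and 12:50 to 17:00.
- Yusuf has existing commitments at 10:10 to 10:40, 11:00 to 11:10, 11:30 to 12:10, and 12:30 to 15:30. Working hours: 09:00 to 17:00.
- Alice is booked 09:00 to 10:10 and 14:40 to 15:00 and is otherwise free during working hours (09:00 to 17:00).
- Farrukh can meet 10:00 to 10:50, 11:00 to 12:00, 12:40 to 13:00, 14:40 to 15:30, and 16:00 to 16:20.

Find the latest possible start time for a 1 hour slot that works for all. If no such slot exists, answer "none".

none

Yusuf free within 09:00–17:00: 09:00–10:10, 10:40–11:00, 11:10–11:30, 12:10–12:30, 15:30–17:00.
Alice free within 09:00–17:00: 10:10–14:40, 15:00–17:00.
Gita ∩ Yusuf: 09:00–10:10, 10:40–11:00, 15:30–17:00.
Gita ∩ Yusuf ∩ Alice: 10:40–11:00, 15:30–17:00.
Gita ∩ Yusuf ∩ Alice ∩ Farrukh: 10:40–10:50, 16:00–16:20.
Windows ≥ 60 min: (none).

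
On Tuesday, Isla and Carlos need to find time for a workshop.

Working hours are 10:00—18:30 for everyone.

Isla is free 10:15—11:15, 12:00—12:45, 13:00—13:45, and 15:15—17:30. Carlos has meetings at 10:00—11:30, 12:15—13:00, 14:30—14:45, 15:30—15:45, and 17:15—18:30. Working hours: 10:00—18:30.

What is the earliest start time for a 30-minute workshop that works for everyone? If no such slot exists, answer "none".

13:00

Carlos free within 10:00–18:30: 11:30–12:15, 13:00–14:30, 14:45–15:30, 15:45–17:15.
Isla ∩ Carlos: 12:00–12:15, 13:00–13:45, 15:15–15:30, 15:45–17:15.
Windows ≥ 30 min: 13:00–13:45, 15:45–17:15.
Earliest such window starts at 13:00.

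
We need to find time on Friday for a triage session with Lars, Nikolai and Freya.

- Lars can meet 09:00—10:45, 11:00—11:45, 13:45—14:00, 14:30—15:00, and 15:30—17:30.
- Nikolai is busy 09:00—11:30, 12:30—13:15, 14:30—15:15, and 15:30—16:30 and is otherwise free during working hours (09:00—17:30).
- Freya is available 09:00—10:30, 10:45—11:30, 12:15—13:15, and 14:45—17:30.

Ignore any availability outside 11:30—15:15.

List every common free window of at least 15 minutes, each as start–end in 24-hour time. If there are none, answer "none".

none

Nikolai free within 09:00–17:30: 11:30–12:30, 13:15–14:30, 15:15–15:30, 16:30–17:30.
Lars ∩ Nikolai: 11:30–11:45, 13:45–14:00, 16:30–17:30.
Lars ∩ Nikolai ∩ Freya: 16:30–17:30.
Restricted to 11:30–15:15: (none).
Windows ≥ 15 min: (none).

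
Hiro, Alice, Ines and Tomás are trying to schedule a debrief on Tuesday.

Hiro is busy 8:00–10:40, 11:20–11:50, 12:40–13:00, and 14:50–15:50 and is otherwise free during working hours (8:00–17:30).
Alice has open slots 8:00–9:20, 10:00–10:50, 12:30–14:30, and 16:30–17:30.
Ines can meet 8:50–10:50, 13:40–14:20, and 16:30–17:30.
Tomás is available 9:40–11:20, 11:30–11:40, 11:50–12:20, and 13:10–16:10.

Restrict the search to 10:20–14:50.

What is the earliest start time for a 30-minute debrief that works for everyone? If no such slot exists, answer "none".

13:40

Hiro free within 08:00–17:30: 10:40–11:20, 11:50–12:40, 13:00–14:50, 15:50–17:30.
Hiro ∩ Alice: 10:40–10:50, 12:30–12:40, 13:00–14:30, 16:30–17:30.
Hiro ∩ Alice ∩ Ines: 10:40–10:50, 13:40–14:20, 16:30–17:30.
Hiro ∩ Alice ∩ Ines ∩ Tomás: 10:40–10:50, 13:40–14:20.
Restricted to 10:20–14:50: 10:40–10:50, 13:40–14:20.
Windows ≥ 30 min: 13:40–14:20.
Earliest such window starts at 13:40.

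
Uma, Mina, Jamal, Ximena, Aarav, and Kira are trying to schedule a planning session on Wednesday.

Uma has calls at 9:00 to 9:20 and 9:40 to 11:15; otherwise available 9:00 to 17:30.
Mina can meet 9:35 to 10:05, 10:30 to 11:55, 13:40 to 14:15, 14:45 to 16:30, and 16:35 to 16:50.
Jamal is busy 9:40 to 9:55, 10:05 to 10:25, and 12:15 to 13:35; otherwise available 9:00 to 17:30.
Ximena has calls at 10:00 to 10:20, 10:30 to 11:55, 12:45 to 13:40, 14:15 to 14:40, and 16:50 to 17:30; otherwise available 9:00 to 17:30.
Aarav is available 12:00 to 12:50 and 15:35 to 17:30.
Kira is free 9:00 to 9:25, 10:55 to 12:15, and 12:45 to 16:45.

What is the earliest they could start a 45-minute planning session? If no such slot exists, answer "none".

Uma free within 09:00–17:30: 09:20–09:40, 11:15–17:30.
Jamal free within 09:00–17:30: 09:00–09:40, 09:55–10:05, 10:25–12:15, 13:35–17:30.
Ximena free within 09:00–17:30: 09:00–10:00, 10:20–10:30, 11:55–12:45, 13:40–14:15, 14:40–16:50.
Uma ∩ Mina: 09:35–09:40, 11:15–11:55, 13:40–14:15, 14:45–16:30, 16:35–16:50.
Uma ∩ Mina ∩ Jamal: 09:35–09:40, 11:15–11:55, 13:40–14:15, 14:45–16:30, 16:35–16:50.
Uma ∩ Mina ∩ Jamal ∩ Ximena: 09:35–09:40, 13:40–14:15, 14:45–16:30, 16:35–16:50.
Uma ∩ Mina ∩ Jamal ∩ Ximena ∩ Aarav: 15:35–16:30, 16:35–16:50.
Uma ∩ Mina ∩ Jamal ∩ Ximena ∩ Aarav ∩ Kira: 15:35–16:30, 16:35–16:45.
Windows ≥ 45 min: 15:35–16:30.
Earliest such window starts at 15:35.

15:35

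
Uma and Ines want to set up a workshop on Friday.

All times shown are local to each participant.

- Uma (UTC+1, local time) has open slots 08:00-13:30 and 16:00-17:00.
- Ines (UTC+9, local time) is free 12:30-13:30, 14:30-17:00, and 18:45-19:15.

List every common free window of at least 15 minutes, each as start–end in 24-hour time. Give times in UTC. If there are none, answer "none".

Uma → UTC: 07:00–12:30, 15:00–16:00.
Ines → UTC: 03:30–04:30, 05:30–08:00, 09:45–10:15.
Uma ∩ Ines: 07:00–08:00, 09:45–10:15.
Windows ≥ 15 min: 07:00–08:00, 09:45–10:15.

07:00–08:00, 09:45–10:15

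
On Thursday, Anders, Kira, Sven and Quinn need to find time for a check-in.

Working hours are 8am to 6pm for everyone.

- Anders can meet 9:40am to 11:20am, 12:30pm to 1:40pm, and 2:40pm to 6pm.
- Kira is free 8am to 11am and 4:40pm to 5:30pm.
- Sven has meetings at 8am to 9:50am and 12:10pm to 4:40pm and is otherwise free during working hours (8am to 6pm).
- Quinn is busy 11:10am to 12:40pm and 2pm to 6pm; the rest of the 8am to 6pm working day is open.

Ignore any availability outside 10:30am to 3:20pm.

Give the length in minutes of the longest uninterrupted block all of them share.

30 minutes

Sven free within 08:00–18:00: 09:50–12:10, 16:40–18:00.
Quinn free within 08:00–18:00: 08:00–11:10, 12:40–14:00.
Anders ∩ Kira: 09:40–11:00, 16:40–17:30.
Anders ∩ Kira ∩ Sven: 09:50–11:00, 16:40–17:30.
Anders ∩ Kira ∩ Sven ∩ Quinn: 09:50–11:00.
Restricted to 10:30–15:20: 10:30–11:00.
Single common window of 30 minutes.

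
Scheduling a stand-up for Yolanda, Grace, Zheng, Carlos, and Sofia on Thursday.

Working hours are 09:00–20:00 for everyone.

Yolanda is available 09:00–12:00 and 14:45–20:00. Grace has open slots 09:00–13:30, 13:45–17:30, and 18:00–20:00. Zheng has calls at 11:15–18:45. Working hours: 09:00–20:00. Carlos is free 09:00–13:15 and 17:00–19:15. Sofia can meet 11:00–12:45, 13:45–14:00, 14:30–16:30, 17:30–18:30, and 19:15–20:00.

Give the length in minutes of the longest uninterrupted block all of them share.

15 minutes

Zheng free within 09:00–20:00: 09:00–11:15, 18:45–20:00.
Yolanda ∩ Grace: 09:00–12:00, 14:45–17:30, 18:00–20:00.
Yolanda ∩ Grace ∩ Zheng: 09:00–11:15, 18:45–20:00.
Yolanda ∩ Grace ∩ Zheng ∩ Carlos: 09:00–11:15, 18:45–19:15.
Yolanda ∩ Grace ∩ Zheng ∩ Carlos ∩ Sofia: 11:00–11:15.
Single common window of 15 minutes.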